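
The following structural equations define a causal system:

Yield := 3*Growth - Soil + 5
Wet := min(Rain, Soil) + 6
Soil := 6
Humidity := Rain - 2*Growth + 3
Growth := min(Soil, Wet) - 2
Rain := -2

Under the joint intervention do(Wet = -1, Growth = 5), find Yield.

14

Setting Wet = -1, Growth = 5 by intervention discards those variables' equations.
Yield = 3*Growth - Soil + 5  [with Growth=5, Soil=6]  = 14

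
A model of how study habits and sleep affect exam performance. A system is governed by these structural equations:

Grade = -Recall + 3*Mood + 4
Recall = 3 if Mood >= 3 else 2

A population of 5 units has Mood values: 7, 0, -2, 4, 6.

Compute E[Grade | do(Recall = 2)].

Under do(Recall=2), Recall's equation is replaced by Recall=2 for every unit. Per-unit Grade: 23, 2, -4, 14, 20. Mean = 11.

11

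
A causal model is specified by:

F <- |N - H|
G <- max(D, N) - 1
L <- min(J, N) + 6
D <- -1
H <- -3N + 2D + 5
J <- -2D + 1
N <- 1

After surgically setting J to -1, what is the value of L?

5

do(J=-1) replaces the equation J <- -2D + 1 with the constant J = -1.
L = min(J, N) + 6  [with J=-1, N=1]  = 5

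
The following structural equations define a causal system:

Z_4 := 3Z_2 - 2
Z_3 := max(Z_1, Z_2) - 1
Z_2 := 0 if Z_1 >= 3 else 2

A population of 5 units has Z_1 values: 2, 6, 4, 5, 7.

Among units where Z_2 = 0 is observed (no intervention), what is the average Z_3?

E[Z_3|Z_2=0] averages over only the 4 units with Z_2=0 (Z_1 = 6, 4, 5, 7): Z_3 = 5, 3, 4, 6, mean 4.5.

4.5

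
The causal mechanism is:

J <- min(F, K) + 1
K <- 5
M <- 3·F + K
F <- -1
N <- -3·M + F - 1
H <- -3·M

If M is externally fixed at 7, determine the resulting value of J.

0

Under do(M=7), the mechanism M <- 3·F + K is discarded; M is fixed at 7.
Since J is not a descendant of the intervened variable, it is unaffected.
J = min(F, K) + 1  [with F=-1, K=5]  = 0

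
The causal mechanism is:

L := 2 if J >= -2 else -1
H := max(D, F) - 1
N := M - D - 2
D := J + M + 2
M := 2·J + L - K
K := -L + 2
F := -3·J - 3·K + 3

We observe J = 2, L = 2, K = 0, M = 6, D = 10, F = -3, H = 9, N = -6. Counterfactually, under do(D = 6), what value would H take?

Under do(D=6), the mechanism D := J + M + 2 is discarded; D is fixed at 6.
L = 2 if J >= -2 else -1  [with J=2]  = 2
K = -L + 2  [with L=2]  = 0
F = -3·J - 3·K + 3  [with J=2, K=0]  = -3
H = max(D, F) - 1  [with D=6, F=-3]  = 5

5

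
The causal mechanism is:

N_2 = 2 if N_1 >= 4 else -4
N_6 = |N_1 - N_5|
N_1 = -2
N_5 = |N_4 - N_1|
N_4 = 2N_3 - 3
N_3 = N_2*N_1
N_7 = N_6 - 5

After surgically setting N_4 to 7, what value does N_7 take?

The intervention breaks the incoming arrows to N_4: N_4 = 2N_3 - 3 no longer applies, and N_4 = 7.
N_5 = |N_4 - N_1|  [with N_4=7, N_1=-2]  = 9
N_6 = |N_1 - N_5|  [with N_1=-2, N_5=9]  = 11
N_7 = N_6 - 5  [with N_6=11]  = 6

6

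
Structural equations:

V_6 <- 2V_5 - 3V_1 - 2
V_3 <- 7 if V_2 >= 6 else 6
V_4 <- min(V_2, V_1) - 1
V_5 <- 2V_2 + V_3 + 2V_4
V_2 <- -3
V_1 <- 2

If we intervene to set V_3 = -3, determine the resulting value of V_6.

The intervention breaks the incoming arrows to V_3: V_3 <- 7 if V_2 >= 6 else 6 no longer applies, and V_3 = -3.
V_4 = min(V_2, V_1) - 1  [with V_2=-3, V_1=2]  = -4
V_5 = 2V_2 + V_3 + 2V_4  [with V_2=-3, V_3=-3, V_4=-4]  = -17
V_6 = 2V_5 - 3V_1 - 2  [with V_5=-17, V_1=2]  = -42

-42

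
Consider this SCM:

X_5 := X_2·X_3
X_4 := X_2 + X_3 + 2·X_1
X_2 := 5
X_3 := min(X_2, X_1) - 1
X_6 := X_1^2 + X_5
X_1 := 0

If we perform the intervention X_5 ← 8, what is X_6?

The intervention breaks the incoming arrows to X_5: X_5 := X_2·X_3 no longer applies, and X_5 = 8.
X_6 = X_1^2 + X_5  [with X_1=0, X_5=8]  = 8

8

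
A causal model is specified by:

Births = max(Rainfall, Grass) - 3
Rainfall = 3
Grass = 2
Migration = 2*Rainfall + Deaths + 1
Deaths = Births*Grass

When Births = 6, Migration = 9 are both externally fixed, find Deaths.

12

The joint intervention fixes Births = 6, Migration = 9, removing each variable's own equation.
Deaths = Births*Grass  [with Births=6, Grass=2]  = 12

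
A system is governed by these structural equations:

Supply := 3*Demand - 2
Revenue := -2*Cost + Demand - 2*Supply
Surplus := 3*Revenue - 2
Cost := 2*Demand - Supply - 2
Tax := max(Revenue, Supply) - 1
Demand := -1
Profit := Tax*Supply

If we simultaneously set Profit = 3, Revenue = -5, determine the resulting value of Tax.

-6

Setting Profit = 3, Revenue = -5 by intervention discards those variables' equations.
Supply = 3*Demand - 2  [with Demand=-1]  = -5
Tax = max(Revenue, Supply) - 1  [with Revenue=-5, Supply=-5]  = -6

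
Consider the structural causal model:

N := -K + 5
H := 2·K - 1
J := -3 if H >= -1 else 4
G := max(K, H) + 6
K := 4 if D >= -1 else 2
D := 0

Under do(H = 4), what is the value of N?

do(H=4) replaces the equation H := 2·K - 1 with the constant H = 4.
N is not downstream of the intervention, so its value is determined by the original equations.
K = 4 if D >= -1 else 2  [with D=0]  = 4
N = -K + 5  [with K=4]  = 1

1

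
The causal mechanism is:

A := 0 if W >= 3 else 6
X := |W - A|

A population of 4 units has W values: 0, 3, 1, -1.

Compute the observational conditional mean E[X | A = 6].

E[X|A=6] averages over only the 3 units with A=6 (W = 0, 1, -1): X = 6, 5, 7, mean 6.

6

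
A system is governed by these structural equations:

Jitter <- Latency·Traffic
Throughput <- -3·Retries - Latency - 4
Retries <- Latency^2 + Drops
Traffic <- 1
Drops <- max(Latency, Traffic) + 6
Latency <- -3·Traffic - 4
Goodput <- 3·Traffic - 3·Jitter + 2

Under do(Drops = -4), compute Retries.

45

The intervention breaks the incoming arrows to Drops: Drops <- max(Latency, Traffic) + 6 no longer applies, and Drops = -4.
Latency = -3·Traffic - 4  [with Traffic=1]  = -7
Retries = Latency^2 + Drops  [with Latency=-7, Drops=-4]  = 45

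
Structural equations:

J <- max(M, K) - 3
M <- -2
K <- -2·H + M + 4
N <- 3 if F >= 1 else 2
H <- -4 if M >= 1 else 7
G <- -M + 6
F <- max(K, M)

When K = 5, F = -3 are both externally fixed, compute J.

2

The joint intervention fixes K = 5, F = -3, removing each variable's own equation.
J = max(M, K) - 3  [with M=-2, K=5]  = 2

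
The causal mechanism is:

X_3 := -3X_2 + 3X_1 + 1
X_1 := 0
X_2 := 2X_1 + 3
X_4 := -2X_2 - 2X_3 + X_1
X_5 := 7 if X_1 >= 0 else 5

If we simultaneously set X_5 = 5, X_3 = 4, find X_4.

-14

Under do(X_5 = 5, X_3 = 4), each intervened variable's structural equation is replaced by its fixed value.
X_2 = 2X_1 + 3  [with X_1=0]  = 3
X_4 = -2X_2 - 2X_3 + X_1  [with X_2=3, X_3=4, X_1=0]  = -14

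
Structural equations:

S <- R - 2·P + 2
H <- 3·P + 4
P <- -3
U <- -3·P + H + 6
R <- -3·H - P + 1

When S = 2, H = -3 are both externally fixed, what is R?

Setting S = 2, H = -3 by intervention discards those variables' equations.
R = -3·H - P + 1  [with H=-3, P=-3]  = 13

13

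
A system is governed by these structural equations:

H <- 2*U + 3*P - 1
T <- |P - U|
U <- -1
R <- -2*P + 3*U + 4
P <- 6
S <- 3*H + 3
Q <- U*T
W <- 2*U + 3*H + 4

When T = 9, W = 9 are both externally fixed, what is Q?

Setting T = 9, W = 9 by intervention discards those variables' equations.
Q = U*T  [with U=-1, T=9]  = -9

-9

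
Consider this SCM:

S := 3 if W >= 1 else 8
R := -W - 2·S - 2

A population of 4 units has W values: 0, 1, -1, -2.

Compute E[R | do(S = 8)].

do(S=8) breaks S's dependence on W. With S=8 fixed, R across the units is -18, -19, -17, -16, mean -17.5.

-17.5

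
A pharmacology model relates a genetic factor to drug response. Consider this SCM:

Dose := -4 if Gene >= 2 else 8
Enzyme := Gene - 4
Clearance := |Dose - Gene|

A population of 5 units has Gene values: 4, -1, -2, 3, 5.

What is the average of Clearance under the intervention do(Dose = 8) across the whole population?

The intervention sets Dose=8 in all 5 units regardless of Gene. Recomputing Clearance per unit gives 4, 9, 10, 5, 3; average 6.2.

6.2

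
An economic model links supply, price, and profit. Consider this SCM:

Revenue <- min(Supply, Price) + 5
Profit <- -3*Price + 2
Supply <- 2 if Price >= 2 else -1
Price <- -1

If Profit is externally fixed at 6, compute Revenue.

Under do(Profit=6), the mechanism Profit <- -3*Price + 2 is discarded; Profit is fixed at 6.
Since Revenue is not a descendant of the intervened variable, it is unaffected.
Supply = 2 if Price >= 2 else -1  [with Price=-1]  = -1
Revenue = min(Supply, Price) + 5  [with Supply=-1, Price=-1]  = 4

4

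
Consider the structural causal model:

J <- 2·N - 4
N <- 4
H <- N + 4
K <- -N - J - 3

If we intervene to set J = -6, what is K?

Under do(J=-6), the mechanism J <- 2·N - 4 is discarded; J is fixed at -6.
K = -N - J - 3  [with N=4, J=-6]  = -1

-1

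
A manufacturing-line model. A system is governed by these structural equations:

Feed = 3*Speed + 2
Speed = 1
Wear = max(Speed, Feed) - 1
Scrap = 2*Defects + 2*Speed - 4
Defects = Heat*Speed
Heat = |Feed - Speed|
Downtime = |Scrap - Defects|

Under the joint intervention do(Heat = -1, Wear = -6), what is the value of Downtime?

3

Under do(Heat = -1, Wear = -6), each intervened variable's structural equation is replaced by its fixed value.
Defects = Heat*Speed  [with Heat=-1, Speed=1]  = -1
Scrap = 2*Defects + 2*Speed - 4  [with Defects=-1, Speed=1]  = -4
Downtime = |Scrap - Defects|  [with Scrap=-4, Defects=-1]  = 3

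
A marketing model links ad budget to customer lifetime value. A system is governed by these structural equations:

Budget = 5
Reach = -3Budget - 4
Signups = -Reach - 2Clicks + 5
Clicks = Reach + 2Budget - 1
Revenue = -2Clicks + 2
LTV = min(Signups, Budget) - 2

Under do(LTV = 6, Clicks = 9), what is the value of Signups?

6

Under do(LTV = 6, Clicks = 9), each intervened variable's structural equation is replaced by its fixed value.
Reach = -3Budget - 4  [with Budget=5]  = -19
Signups = -Reach - 2Clicks + 5  [with Reach=-19, Clicks=9]  = 6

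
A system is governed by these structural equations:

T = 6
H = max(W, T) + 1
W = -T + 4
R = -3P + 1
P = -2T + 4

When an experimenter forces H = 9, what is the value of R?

25

do(H=9) replaces the equation H = max(W, T) + 1 with the constant H = 9.
R is not downstream of the intervention, so its value is determined by the original equations.
P = -2T + 4  [with T=6]  = -8
R = -3P + 1  [with P=-8]  = 25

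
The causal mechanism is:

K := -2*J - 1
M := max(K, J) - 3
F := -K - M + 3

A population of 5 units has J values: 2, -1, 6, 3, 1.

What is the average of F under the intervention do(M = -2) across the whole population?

10.4

Under do(M=-2), M's equation is replaced by M=-2 for every unit. Per-unit F: 10, 4, 18, 12, 8. Mean = 10.4.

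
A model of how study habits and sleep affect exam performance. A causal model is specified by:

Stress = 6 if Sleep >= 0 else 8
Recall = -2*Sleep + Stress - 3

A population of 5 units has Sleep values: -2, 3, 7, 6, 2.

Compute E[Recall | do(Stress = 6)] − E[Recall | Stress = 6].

The intervention sets Stress=6 in all 5 units regardless of Sleep. Recomputing Recall per unit gives 7, -3, -11, -9, -1; average -3.4.
E[Recall|Stress=6] averages over only the 4 units with Stress=6 (Sleep = 3, 7, 6, 2): Recall = -3, -11, -9, -1, mean -6.
Difference = -3.4 − (-6) = 2.6.

2.6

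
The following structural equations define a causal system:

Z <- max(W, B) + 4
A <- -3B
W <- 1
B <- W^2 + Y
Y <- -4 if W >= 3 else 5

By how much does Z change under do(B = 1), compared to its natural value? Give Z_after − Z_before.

The intervention breaks the incoming arrows to B: B <- W^2 + Y no longer applies, and B = 1.
Z = max(W, B) + 4  [with W=1, B=1]  = 5
Without intervention: Y = -4 if W >= 3 else 5  [with W=1]  = 5; B = W^2 + Y  [with W=1, Y=5]  = 6; Z = max(W, B) + 4  [with W=1, B=6]  = 10.
Change = 5 − 10 = -5.

-5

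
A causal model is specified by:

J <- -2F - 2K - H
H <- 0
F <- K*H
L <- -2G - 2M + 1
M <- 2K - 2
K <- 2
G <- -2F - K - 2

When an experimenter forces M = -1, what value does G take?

-4

do(M=-1) replaces the equation M <- 2K - 2 with the constant M = -1.
Since G is not a descendant of the intervened variable, it is unaffected.
F = K*H  [with K=2, H=0]  = 0
G = -2F - K - 2  [with F=0, K=2]  = -4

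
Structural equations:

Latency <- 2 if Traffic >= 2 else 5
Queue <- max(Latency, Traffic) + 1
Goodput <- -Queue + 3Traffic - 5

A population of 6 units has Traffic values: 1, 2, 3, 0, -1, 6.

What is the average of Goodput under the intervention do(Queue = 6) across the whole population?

-5.5

The intervention sets Queue=6 in all 6 units regardless of Traffic. Recomputing Goodput per unit gives -8, -5, -2, -11, -14, 7; average -5.5.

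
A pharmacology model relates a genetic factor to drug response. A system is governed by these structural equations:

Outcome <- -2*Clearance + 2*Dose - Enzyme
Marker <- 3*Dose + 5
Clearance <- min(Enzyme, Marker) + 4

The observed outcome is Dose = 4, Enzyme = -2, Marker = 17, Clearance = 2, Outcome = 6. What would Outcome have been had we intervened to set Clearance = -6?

22

Intervening sets Clearance = -6 and removes its equation (Clearance <- min(Enzyme, Marker) + 4).
Outcome = -2*Clearance + 2*Dose - Enzyme  [with Clearance=-6, Dose=4, Enzyme=-2]  = 22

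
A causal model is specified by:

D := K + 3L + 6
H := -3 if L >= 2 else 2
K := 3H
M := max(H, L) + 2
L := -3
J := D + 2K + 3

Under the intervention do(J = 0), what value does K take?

6

do(J=0) replaces the equation J := D + 2K + 3 with the constant J = 0.
No directed path runs from J to K, so K keeps its natural value.
H = -3 if L >= 2 else 2  [with L=-3]  = 2
K = 3H  [with H=2]  = 6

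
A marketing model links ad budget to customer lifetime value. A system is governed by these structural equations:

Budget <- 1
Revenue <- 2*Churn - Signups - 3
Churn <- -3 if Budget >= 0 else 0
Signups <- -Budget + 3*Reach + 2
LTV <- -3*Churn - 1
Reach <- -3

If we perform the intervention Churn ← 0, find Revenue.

5

Intervening sets Churn = 0 and removes its equation (Churn <- -3 if Budget >= 0 else 0).
Signups = -Budget + 3*Reach + 2  [with Budget=1, Reach=-3]  = -8
Revenue = 2*Churn - Signups - 3  [with Churn=0, Signups=-8]  = 5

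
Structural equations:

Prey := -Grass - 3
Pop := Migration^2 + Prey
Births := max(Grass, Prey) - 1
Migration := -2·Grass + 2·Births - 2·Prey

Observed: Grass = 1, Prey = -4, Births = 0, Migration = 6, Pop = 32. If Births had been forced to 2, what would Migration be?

10

The intervention breaks the incoming arrows to Births: Births := max(Grass, Prey) - 1 no longer applies, and Births = 2.
Prey = -Grass - 3  [with Grass=1]  = -4
Migration = -2·Grass + 2·Births - 2·Prey  [with Grass=1, Births=2, Prey=-4]  = 10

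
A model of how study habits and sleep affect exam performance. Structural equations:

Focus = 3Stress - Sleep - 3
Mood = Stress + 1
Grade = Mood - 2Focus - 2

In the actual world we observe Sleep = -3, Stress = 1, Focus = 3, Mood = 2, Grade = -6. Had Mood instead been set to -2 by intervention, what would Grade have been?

-10

Intervening sets Mood = -2 and removes its equation (Mood = Stress + 1).
Focus = 3Stress - Sleep - 3  [with Stress=1, Sleep=-3]  = 3
Grade = Mood - 2Focus - 2  [with Mood=-2, Focus=3]  = -10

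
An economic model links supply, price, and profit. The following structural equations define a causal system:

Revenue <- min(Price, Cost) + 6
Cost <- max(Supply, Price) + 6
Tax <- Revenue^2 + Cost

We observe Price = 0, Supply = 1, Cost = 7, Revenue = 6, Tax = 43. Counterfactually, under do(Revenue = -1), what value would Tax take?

Intervening sets Revenue = -1 and removes its equation (Revenue <- min(Price, Cost) + 6).
Cost = max(Supply, Price) + 6  [with Supply=1, Price=0]  = 7
Tax = Revenue^2 + Cost  [with Revenue=-1, Cost=7]  = 8

8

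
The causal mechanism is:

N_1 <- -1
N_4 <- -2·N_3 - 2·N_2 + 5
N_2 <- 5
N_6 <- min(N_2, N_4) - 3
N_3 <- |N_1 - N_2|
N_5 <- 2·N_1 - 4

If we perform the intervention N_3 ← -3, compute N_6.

The intervention breaks the incoming arrows to N_3: N_3 <- |N_1 - N_2| no longer applies, and N_3 = -3.
N_4 = -2·N_3 - 2·N_2 + 5  [with N_3=-3, N_2=5]  = 1
N_6 = min(N_2, N_4) - 3  [with N_2=5, N_4=1]  = -2

-2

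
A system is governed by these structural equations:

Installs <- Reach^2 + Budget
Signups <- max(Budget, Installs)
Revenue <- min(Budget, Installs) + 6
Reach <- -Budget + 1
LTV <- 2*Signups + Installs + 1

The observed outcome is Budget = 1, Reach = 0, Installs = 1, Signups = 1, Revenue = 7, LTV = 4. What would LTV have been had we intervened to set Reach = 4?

52

Under do(Reach=4), the mechanism Reach <- -Budget + 1 is discarded; Reach is fixed at 4.
Installs = Reach^2 + Budget  [with Reach=4, Budget=1]  = 17
Signups = max(Budget, Installs)  [with Budget=1, Installs=17]  = 17
LTV = 2*Signups + Installs + 1  [with Signups=17, Installs=17]  = 52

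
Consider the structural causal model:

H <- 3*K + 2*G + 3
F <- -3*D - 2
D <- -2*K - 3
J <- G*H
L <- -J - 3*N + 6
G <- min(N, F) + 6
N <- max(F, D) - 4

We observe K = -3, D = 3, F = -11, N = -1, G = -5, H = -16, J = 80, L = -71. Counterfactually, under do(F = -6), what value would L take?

The intervention breaks the incoming arrows to F: F <- -3*D - 2 no longer applies, and F = -6.
D = -2*K - 3  [with K=-3]  = 3
N = max(F, D) - 4  [with F=-6, D=3]  = -1
G = min(N, F) + 6  [with N=-1, F=-6]  = 0
H = 3*K + 2*G + 3  [with K=-3, G=0]  = -6
J = G*H  [with G=0, H=-6]  = 0
L = -J - 3*N + 6  [with J=0, N=-1]  = 9

9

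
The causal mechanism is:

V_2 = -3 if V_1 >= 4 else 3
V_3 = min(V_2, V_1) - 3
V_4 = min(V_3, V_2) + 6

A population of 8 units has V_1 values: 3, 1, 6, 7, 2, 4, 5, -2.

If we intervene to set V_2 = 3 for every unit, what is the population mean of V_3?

Every unit gets V_2=3 under the intervention. V_3 values become 0, -2, 0, 0, -1, 0, 0, -5; E[V_3|do(V_2=3)] = -1.

-1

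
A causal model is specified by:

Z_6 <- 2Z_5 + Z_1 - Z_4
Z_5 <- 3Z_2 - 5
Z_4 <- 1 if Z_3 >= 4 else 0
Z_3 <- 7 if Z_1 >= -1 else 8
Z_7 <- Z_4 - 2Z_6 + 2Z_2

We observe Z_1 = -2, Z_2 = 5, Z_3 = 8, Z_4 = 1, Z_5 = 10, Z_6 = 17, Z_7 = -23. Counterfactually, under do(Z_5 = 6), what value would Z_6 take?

9

The intervention breaks the incoming arrows to Z_5: Z_5 <- 3Z_2 - 5 no longer applies, and Z_5 = 6.
Z_3 = 7 if Z_1 >= -1 else 8  [with Z_1=-2]  = 8
Z_4 = 1 if Z_3 >= 4 else 0  [with Z_3=8]  = 1
Z_6 = 2Z_5 + Z_1 - Z_4  [with Z_5=6, Z_1=-2, Z_4=1]  = 9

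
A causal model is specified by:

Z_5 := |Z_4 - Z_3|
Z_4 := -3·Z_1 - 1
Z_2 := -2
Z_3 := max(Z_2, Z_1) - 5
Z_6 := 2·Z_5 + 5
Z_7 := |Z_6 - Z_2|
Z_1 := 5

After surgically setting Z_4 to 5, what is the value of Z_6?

Under do(Z_4=5), the mechanism Z_4 := -3·Z_1 - 1 is discarded; Z_4 is fixed at 5.
Z_3 = max(Z_2, Z_1) - 5  [with Z_2=-2, Z_1=5]  = 0
Z_5 = |Z_4 - Z_3|  [with Z_4=5, Z_3=0]  = 5
Z_6 = 2·Z_5 + 5  [with Z_5=5]  = 15

15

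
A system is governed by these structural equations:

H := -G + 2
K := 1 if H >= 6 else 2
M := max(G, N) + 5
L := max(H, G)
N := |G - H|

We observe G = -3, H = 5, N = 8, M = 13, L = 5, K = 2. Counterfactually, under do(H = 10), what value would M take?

18

Under do(H=10), the mechanism H := -G + 2 is discarded; H is fixed at 10.
N = |G - H|  [with G=-3, H=10]  = 13
M = max(G, N) + 5  [with G=-3, N=13]  = 18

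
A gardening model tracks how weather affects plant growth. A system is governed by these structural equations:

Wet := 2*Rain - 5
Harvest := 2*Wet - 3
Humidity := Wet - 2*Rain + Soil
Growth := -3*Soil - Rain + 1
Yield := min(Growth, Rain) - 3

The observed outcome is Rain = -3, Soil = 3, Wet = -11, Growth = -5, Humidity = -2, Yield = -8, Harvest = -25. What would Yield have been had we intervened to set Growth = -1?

-6

Under do(Growth=-1), the mechanism Growth := -3*Soil - Rain + 1 is discarded; Growth is fixed at -1.
Yield = min(Growth, Rain) - 3  [with Growth=-1, Rain=-3]  = -6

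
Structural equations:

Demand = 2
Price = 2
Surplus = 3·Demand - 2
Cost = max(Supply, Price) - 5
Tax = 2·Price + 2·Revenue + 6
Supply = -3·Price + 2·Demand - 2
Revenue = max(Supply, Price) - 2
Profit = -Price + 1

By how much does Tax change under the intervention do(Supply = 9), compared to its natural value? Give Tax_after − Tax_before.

14

The intervention breaks the incoming arrows to Supply: Supply = -3·Price + 2·Demand - 2 no longer applies, and Supply = 9.
Revenue = max(Supply, Price) - 2  [with Supply=9, Price=2]  = 7
Tax = 2·Price + 2·Revenue + 6  [with Price=2, Revenue=7]  = 24
Without intervention: Supply = -3·Price + 2·Demand - 2  [with Price=2, Demand=2]  = -4; Revenue = max(Supply, Price) - 2  [with Supply=-4, Price=2]  = 0; Tax = 2·Price + 2·Revenue + 6  [with Price=2, Revenue=0]  = 10.
Change = 24 − 10 = 14.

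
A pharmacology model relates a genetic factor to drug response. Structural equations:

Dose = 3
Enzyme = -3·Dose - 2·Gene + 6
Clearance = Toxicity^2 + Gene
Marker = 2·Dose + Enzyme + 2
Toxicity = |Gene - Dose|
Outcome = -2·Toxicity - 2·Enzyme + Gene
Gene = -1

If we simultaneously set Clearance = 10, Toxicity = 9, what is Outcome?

Setting Clearance = 10, Toxicity = 9 by intervention discards those variables' equations.
Enzyme = -3·Dose - 2·Gene + 6  [with Dose=3, Gene=-1]  = -1
Outcome = -2·Toxicity - 2·Enzyme + Gene  [with Toxicity=9, Enzyme=-1, Gene=-1]  = -17

-17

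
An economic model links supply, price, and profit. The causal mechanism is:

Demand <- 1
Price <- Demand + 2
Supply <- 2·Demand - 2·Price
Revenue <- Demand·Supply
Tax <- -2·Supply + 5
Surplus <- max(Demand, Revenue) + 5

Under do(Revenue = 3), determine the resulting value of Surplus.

Under do(Revenue=3), the mechanism Revenue <- Demand·Supply is discarded; Revenue is fixed at 3.
Surplus = max(Demand, Revenue) + 5  [with Demand=1, Revenue=3]  = 8

8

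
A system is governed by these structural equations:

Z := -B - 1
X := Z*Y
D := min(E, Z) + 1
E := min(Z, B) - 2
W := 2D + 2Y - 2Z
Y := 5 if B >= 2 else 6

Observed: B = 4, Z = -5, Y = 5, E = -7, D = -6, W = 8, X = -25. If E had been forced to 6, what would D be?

Intervening sets E = 6 and removes its equation (E := min(Z, B) - 2).
Z = -B - 1  [with B=4]  = -5
D = min(E, Z) + 1  [with E=6, Z=-5]  = -4

-4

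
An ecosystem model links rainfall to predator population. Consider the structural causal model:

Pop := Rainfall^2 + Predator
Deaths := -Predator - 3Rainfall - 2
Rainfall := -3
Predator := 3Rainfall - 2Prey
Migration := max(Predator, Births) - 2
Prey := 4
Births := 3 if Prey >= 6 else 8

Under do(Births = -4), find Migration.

Under do(Births=-4), the mechanism Births := 3 if Prey >= 6 else 8 is discarded; Births is fixed at -4.
Predator = 3Rainfall - 2Prey  [with Rainfall=-3, Prey=4]  = -17
Migration = max(Predator, Births) - 2  [with Predator=-17, Births=-4]  = -6

-6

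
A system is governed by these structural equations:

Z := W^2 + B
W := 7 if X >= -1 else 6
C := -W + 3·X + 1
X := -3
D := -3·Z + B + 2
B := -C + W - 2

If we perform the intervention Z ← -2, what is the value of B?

18

The intervention breaks the incoming arrows to Z: Z := W^2 + B no longer applies, and Z = -2.
Since B is not a descendant of the intervened variable, it is unaffected.
W = 7 if X >= -1 else 6  [with X=-3]  = 6
C = -W + 3·X + 1  [with W=6, X=-3]  = -14
B = -C + W - 2  [with C=-14, W=6]  = 18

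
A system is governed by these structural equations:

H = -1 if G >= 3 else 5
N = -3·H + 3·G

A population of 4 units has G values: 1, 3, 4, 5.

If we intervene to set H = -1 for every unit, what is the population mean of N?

12.75

The intervention sets H=-1 in all 4 units regardless of G. Recomputing N per unit gives 6, 12, 15, 18; average 12.75.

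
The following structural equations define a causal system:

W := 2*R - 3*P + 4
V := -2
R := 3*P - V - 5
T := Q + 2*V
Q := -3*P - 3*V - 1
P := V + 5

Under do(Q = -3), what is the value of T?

The intervention breaks the incoming arrows to Q: Q := -3*P - 3*V - 1 no longer applies, and Q = -3.
T = Q + 2*V  [with Q=-3, V=-2]  = -7

-7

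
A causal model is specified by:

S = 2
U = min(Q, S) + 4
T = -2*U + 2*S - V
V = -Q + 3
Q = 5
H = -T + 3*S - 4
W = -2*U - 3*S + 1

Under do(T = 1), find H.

Under do(T=1), the mechanism T = -2*U + 2*S - V is discarded; T is fixed at 1.
H = -T + 3*S - 4  [with T=1, S=2]  = 1

1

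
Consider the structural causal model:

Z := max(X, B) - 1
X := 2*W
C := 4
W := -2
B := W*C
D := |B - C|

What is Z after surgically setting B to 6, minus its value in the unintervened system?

10

The intervention breaks the incoming arrows to B: B := W*C no longer applies, and B = 6.
X = 2*W  [with W=-2]  = -4
Z = max(X, B) - 1  [with X=-4, B=6]  = 5
Without intervention: B = W*C  [with W=-2, C=4]  = -8; X = 2*W  [with W=-2]  = -4; Z = max(X, B) - 1  [with X=-4, B=-8]  = -5.
Change = 5 − (-5) = 10.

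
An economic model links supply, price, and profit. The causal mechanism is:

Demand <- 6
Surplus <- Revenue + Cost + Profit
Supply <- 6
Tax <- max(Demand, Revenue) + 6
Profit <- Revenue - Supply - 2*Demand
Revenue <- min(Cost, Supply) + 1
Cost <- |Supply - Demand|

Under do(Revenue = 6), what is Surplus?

The intervention breaks the incoming arrows to Revenue: Revenue <- min(Cost, Supply) + 1 no longer applies, and Revenue = 6.
Cost = |Supply - Demand|  [with Supply=6, Demand=6]  = 0
Profit = Revenue - Supply - 2*Demand  [with Revenue=6, Supply=6, Demand=6]  = -12
Surplus = Revenue + Cost + Profit  [with Revenue=6, Cost=0, Profit=-12]  = -6

-6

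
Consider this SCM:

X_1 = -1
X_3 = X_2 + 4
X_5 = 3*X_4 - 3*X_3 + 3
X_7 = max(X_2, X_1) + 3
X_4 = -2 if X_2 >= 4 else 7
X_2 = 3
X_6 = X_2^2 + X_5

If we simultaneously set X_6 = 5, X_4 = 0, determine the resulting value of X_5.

Setting X_6 = 5, X_4 = 0 by intervention discards those variables' equations.
X_3 = X_2 + 4  [with X_2=3]  = 7
X_5 = 3*X_4 - 3*X_3 + 3  [with X_4=0, X_3=7]  = -18

-18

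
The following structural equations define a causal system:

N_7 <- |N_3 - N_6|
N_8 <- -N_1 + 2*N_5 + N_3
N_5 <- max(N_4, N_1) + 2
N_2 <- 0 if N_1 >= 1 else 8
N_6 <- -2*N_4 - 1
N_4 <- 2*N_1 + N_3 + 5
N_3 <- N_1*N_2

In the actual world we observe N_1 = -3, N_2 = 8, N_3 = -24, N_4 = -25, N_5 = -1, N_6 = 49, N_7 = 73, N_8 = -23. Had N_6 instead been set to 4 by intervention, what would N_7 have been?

28

Intervening sets N_6 = 4 and removes its equation (N_6 <- -2*N_4 - 1).
N_2 = 0 if N_1 >= 1 else 8  [with N_1=-3]  = 8
N_3 = N_1*N_2  [with N_1=-3, N_2=8]  = -24
N_7 = |N_3 - N_6|  [with N_3=-24, N_6=4]  = 28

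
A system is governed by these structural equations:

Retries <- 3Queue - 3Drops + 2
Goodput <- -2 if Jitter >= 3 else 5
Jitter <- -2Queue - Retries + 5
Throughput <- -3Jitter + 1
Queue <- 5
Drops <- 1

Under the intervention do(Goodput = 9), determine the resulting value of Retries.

do(Goodput=9) replaces the equation Goodput <- -2 if Jitter >= 3 else 5 with the constant Goodput = 9.
Retries is not downstream of the intervention, so its value is determined by the original equations.
Retries = 3Queue - 3Drops + 2  [with Queue=5, Drops=1]  = 14

14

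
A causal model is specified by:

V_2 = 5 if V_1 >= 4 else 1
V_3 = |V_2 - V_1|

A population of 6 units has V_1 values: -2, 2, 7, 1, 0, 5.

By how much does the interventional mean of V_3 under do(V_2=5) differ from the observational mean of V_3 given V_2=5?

The intervention sets V_2=5 in all 6 units regardless of V_1. Recomputing V_3 per unit gives 7, 3, 2, 4, 5, 0; average 3.5.
Conditioning on V_2=5 selects the 2 unit(s) with V_1 ∈ {7, 5}. Their V_3 values: 2, 0. Mean = 1.
Difference = 3.5 − 1 = 2.5.

2.5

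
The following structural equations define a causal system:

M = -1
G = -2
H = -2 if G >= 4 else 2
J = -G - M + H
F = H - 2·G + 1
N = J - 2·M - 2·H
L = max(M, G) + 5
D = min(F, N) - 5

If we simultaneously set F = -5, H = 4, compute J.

Under do(F = -5, H = 4), each intervened variable's structural equation is replaced by its fixed value.
J = -G - M + H  [with G=-2, M=-1, H=4]  = 7

7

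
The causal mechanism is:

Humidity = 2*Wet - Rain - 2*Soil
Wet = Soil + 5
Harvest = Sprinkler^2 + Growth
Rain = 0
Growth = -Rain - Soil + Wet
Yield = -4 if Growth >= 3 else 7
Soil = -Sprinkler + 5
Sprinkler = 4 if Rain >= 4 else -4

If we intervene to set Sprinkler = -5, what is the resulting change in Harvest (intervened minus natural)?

9

do(Sprinkler=-5) replaces the equation Sprinkler = 4 if Rain >= 4 else -4 with the constant Sprinkler = -5.
Soil = -Sprinkler + 5  [with Sprinkler=-5]  = 10
Wet = Soil + 5  [with Soil=10]  = 15
Growth = -Rain - Soil + Wet  [with Rain=0, Soil=10, Wet=15]  = 5
Harvest = Sprinkler^2 + Growth  [with Sprinkler=-5, Growth=5]  = 30
Without intervention: Sprinkler = 4 if Rain >= 4 else -4  [with Rain=0]  = -4; Soil = -Sprinkler + 5  [with Sprinkler=-4]  = 9; Wet = Soil + 5  [with Soil=9]  = 14; Growth = -Rain - Soil + Wet  [with Rain=0, Soil=9, Wet=14]  = 5; Harvest = Sprinkler^2 + Growth  [with Sprinkler=-4, Growth=5]  = 21.
Change = 30 − 21 = 9.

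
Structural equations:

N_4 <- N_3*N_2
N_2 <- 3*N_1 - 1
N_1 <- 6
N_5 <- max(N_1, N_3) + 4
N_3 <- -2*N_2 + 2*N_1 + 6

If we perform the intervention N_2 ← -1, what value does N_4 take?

Under do(N_2=-1), the mechanism N_2 <- 3*N_1 - 1 is discarded; N_2 is fixed at -1.
N_3 = -2*N_2 + 2*N_1 + 6  [with N_2=-1, N_1=6]  = 20
N_4 = N_3*N_2  [with N_3=20, N_2=-1]  = -20

-20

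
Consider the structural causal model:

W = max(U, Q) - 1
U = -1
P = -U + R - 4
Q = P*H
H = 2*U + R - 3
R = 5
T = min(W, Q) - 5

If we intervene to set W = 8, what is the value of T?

-5

Intervening sets W = 8 and removes its equation (W = max(U, Q) - 1).
P = -U + R - 4  [with U=-1, R=5]  = 2
H = 2*U + R - 3  [with U=-1, R=5]  = 0
Q = P*H  [with P=2, H=0]  = 0
T = min(W, Q) - 5  [with W=8, Q=0]  = -5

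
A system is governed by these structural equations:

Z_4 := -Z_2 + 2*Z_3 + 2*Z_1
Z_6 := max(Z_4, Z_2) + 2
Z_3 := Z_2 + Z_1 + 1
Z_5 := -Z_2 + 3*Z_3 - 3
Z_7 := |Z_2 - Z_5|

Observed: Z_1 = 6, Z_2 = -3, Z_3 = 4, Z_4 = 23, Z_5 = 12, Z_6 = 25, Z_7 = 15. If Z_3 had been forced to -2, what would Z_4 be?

11

The intervention breaks the incoming arrows to Z_3: Z_3 := Z_2 + Z_1 + 1 no longer applies, and Z_3 = -2.
Z_4 = -Z_2 + 2*Z_3 + 2*Z_1  [with Z_2=-3, Z_3=-2, Z_1=6]  = 11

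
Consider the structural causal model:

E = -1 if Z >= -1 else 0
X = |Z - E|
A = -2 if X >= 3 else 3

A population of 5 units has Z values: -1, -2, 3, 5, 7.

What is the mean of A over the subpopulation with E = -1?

Conditioning on E=-1 selects the 4 unit(s) with Z ∈ {-1, 3, 5, 7}. Their A values: 3, -2, -2, -2. Mean = -0.75.

-0.75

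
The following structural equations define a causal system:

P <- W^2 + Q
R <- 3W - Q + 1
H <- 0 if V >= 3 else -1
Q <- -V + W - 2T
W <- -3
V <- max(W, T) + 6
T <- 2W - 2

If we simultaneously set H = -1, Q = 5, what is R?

Setting H = -1, Q = 5 by intervention discards those variables' equations.
R = 3W - Q + 1  [with W=-3, Q=5]  = -13

-13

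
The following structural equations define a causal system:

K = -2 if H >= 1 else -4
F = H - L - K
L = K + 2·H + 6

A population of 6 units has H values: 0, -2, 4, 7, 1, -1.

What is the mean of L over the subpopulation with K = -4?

Observing K=-4 restricts to units where K's equation naturally yields -4: H ∈ {0, -2, -1}. In that subpopulation L = 2, -2, 0, mean 0.

0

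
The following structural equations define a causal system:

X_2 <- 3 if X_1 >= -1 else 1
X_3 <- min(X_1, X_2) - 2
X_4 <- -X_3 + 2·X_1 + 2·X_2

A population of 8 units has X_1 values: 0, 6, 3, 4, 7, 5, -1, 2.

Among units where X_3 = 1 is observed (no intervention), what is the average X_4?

E[X_4|X_3=1] averages over only the 5 units with X_3=1 (X_1 = 6, 3, 4, 7, 5): X_4 = 17, 11, 13, 19, 15, mean 15.

15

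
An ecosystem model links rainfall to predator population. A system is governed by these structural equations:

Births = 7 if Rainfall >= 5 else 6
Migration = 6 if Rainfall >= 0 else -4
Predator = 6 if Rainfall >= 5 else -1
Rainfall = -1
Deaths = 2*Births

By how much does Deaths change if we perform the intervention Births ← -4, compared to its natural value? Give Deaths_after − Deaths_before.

The intervention breaks the incoming arrows to Births: Births = 7 if Rainfall >= 5 else 6 no longer applies, and Births = -4.
Deaths = 2*Births  [with Births=-4]  = -8
Without intervention: Births = 7 if Rainfall >= 5 else 6  [with Rainfall=-1]  = 6; Deaths = 2*Births  [with Births=6]  = 12.
Change = -8 − 12 = -20.

-20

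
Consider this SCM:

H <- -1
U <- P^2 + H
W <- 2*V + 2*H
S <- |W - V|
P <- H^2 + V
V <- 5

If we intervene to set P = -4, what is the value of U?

15

The intervention breaks the incoming arrows to P: P <- H^2 + V no longer applies, and P = -4.
U = P^2 + H  [with P=-4, H=-1]  = 15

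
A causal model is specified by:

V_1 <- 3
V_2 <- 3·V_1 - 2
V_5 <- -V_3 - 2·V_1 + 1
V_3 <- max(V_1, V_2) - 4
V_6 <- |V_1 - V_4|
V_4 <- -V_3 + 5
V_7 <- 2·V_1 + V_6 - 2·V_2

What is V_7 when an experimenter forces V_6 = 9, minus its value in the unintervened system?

8

Intervening sets V_6 = 9 and removes its equation (V_6 <- |V_1 - V_4|).
V_2 = 3·V_1 - 2  [with V_1=3]  = 7
V_7 = 2·V_1 + V_6 - 2·V_2  [with V_1=3, V_6=9, V_2=7]  = 1
Without intervention: V_2 = 3·V_1 - 2  [with V_1=3]  = 7; V_3 = max(V_1, V_2) - 4  [with V_1=3, V_2=7]  = 3; V_4 = -V_3 + 5  [with V_3=3]  = 2; V_6 = |V_1 - V_4|  [with V_1=3, V_4=2]  = 1; V_7 = 2·V_1 + V_6 - 2·V_2  [with V_1=3, V_6=1, V_2=7]  = -7.
Change = 1 − (-7) = 8.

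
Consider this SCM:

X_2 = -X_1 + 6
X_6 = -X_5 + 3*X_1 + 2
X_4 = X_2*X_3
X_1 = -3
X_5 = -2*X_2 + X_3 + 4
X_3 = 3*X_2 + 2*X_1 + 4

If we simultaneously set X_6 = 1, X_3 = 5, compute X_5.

Under do(X_6 = 1, X_3 = 5), each intervened variable's structural equation is replaced by its fixed value.
X_2 = -X_1 + 6  [with X_1=-3]  = 9
X_5 = -2*X_2 + X_3 + 4  [with X_2=9, X_3=5]  = -9

-9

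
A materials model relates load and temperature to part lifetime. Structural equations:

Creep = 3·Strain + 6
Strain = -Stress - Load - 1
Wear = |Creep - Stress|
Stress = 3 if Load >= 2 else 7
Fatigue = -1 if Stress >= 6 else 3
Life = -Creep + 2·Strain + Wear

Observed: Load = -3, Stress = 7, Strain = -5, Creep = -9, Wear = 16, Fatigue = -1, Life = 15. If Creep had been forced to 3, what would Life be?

The intervention breaks the incoming arrows to Creep: Creep = 3·Strain + 6 no longer applies, and Creep = 3.
Stress = 3 if Load >= 2 else 7  [with Load=-3]  = 7
Strain = -Stress - Load - 1  [with Stress=7, Load=-3]  = -5
Wear = |Creep - Stress|  [with Creep=3, Stress=7]  = 4
Life = -Creep + 2·Strain + Wear  [with Creep=3, Strain=-5, Wear=4]  = -9

-9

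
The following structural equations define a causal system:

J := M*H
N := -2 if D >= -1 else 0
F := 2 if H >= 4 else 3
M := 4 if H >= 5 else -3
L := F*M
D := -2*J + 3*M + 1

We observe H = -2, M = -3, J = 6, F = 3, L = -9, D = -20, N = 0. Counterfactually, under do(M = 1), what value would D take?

Under do(M=1), the mechanism M := 4 if H >= 5 else -3 is discarded; M is fixed at 1.
J = M*H  [with M=1, H=-2]  = -2
D = -2*J + 3*M + 1  [with J=-2, M=1]  = 8

8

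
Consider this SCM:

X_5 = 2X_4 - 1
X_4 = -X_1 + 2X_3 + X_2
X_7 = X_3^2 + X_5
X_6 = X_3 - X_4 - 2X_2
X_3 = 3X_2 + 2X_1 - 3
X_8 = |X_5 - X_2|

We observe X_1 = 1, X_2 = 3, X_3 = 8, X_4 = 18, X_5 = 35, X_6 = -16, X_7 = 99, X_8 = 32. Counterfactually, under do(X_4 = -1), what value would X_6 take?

Under do(X_4=-1), the mechanism X_4 = -X_1 + 2X_3 + X_2 is discarded; X_4 is fixed at -1.
X_3 = 3X_2 + 2X_1 - 3  [with X_2=3, X_1=1]  = 8
X_6 = X_3 - X_4 - 2X_2  [with X_3=8, X_4=-1, X_2=3]  = 3

3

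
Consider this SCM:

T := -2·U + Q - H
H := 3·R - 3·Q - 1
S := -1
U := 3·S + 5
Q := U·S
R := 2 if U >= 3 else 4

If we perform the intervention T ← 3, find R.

4

do(T=3) replaces the equation T := -2·U + Q - H with the constant T = 3.
R is not downstream of the intervention, so its value is determined by the original equations.
U = 3·S + 5  [with S=-1]  = 2
R = 2 if U >= 3 else 4  [with U=2]  = 4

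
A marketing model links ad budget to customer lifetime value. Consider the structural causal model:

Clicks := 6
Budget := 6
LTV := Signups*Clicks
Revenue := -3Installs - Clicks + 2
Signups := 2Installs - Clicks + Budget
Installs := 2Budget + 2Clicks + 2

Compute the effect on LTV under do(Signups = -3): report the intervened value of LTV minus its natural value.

Under do(Signups=-3), the mechanism Signups := 2Installs - Clicks + Budget is discarded; Signups is fixed at -3.
LTV = Signups*Clicks  [with Signups=-3, Clicks=6]  = -18
Without intervention: Installs = 2Budget + 2Clicks + 2  [with Budget=6, Clicks=6]  = 26; Signups = 2Installs - Clicks + Budget  [with Installs=26, Clicks=6, Budget=6]  = 52; LTV = Signups*Clicks  [with Signups=52, Clicks=6]  = 312.
Change = -18 − 312 = -330.

-330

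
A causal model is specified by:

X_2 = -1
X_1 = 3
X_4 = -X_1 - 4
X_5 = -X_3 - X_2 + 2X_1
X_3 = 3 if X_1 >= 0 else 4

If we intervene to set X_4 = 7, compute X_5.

4

Intervening sets X_4 = 7 and removes its equation (X_4 = -X_1 - 4).
No directed path runs from X_4 to X_5, so X_5 keeps its natural value.
X_3 = 3 if X_1 >= 0 else 4  [with X_1=3]  = 3
X_5 = -X_3 - X_2 + 2X_1  [with X_3=3, X_2=-1, X_1=3]  = 4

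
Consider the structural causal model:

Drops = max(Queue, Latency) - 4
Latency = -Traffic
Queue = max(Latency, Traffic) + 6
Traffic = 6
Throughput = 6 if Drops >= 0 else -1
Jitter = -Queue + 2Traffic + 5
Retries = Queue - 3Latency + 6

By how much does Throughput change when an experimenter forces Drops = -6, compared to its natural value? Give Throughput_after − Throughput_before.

-7

The intervention breaks the incoming arrows to Drops: Drops = max(Queue, Latency) - 4 no longer applies, and Drops = -6.
Throughput = 6 if Drops >= 0 else -1  [with Drops=-6]  = -1
Without intervention: Latency = -Traffic  [with Traffic=6]  = -6; Queue = max(Latency, Traffic) + 6  [with Latency=-6, Traffic=6]  = 12; Drops = max(Queue, Latency) - 4  [with Queue=12, Latency=-6]  = 8; Throughput = 6 if Drops >= 0 else -1  [with Drops=8]  = 6.
Change = -1 − 6 = -7.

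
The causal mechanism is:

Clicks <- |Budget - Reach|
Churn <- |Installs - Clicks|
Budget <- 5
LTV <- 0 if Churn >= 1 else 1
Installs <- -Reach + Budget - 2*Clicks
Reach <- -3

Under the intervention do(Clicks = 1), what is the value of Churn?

5

do(Clicks=1) replaces the equation Clicks <- |Budget - Reach| with the constant Clicks = 1.
Installs = -Reach + Budget - 2*Clicks  [with Reach=-3, Budget=5, Clicks=1]  = 6
Churn = |Installs - Clicks|  [with Installs=6, Clicks=1]  = 5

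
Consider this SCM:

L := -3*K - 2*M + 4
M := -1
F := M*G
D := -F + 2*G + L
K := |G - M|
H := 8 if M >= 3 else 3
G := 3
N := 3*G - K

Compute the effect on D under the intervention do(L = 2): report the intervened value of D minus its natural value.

8

do(L=2) replaces the equation L := -3*K - 2*M + 4 with the constant L = 2.
F = M*G  [with M=-1, G=3]  = -3
D = -F + 2*G + L  [with F=-3, G=3, L=2]  = 11
Without intervention: K = |G - M|  [with G=3, M=-1]  = 4; L = -3*K - 2*M + 4  [with K=4, M=-1]  = -6; F = M*G  [with M=-1, G=3]  = -3; D = -F + 2*G + L  [with F=-3, G=3, L=-6]  = 3.
Change = 11 − 3 = 8.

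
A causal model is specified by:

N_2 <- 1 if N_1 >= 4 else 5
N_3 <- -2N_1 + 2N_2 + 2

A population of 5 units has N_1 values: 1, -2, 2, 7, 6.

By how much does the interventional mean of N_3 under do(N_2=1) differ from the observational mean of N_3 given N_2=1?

Under do(N_2=1), N_2's equation is replaced by N_2=1 for every unit. Per-unit N_3: 2, 8, 0, -10, -8. Mean = -1.6.
Conditioning on N_2=1 selects the 2 unit(s) with N_1 ∈ {7, 6}. Their N_3 values: -10, -8. Mean = -9.
Difference = -1.6 − (-9) = 7.4.

7.4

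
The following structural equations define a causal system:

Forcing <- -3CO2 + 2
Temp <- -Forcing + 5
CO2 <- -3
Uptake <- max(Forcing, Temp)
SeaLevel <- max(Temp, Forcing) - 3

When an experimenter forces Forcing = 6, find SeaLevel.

Under do(Forcing=6), the mechanism Forcing <- -3CO2 + 2 is discarded; Forcing is fixed at 6.
Temp = -Forcing + 5  [with Forcing=6]  = -1
SeaLevel = max(Temp, Forcing) - 3  [with Temp=-1, Forcing=6]  = 3

3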